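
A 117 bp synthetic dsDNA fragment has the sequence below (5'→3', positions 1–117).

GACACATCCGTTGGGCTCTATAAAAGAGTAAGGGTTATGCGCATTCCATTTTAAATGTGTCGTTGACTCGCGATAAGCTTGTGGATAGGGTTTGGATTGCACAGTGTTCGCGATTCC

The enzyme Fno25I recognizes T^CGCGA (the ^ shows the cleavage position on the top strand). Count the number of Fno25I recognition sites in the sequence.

TCGCGA occurs starting at positions 68, 108.
Fno25I cuts at 2 sites.

2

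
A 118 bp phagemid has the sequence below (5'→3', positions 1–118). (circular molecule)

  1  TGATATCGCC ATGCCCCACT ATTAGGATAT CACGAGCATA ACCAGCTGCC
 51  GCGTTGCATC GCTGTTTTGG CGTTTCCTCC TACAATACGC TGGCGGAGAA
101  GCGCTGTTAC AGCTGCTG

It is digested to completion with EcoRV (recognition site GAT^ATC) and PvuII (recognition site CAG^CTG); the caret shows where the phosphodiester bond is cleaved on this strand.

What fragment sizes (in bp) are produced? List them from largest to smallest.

67, 24, 17, 10 bp

EcoRV sites (GATATC) start at positions 2, 26.
EcoRV cuts after base 3 of each site, so after positions 4, 28.
PvuII sites (CAGCTG) start at positions 43, 110.
PvuII cuts after base 3 of each site, so after positions 45, 112.
Combined cut positions: 4, 28, 45, 112.
Circular molecule, 4 cuts → 4 fragments:
  5–28 → 24 bp
  29–45 → 17 bp
  46–112 → 67 bp
  113–118 then 1–4 → 6 + 4 = 10 bp
Sorted largest to smallest: 67, 24, 17, 10 bp.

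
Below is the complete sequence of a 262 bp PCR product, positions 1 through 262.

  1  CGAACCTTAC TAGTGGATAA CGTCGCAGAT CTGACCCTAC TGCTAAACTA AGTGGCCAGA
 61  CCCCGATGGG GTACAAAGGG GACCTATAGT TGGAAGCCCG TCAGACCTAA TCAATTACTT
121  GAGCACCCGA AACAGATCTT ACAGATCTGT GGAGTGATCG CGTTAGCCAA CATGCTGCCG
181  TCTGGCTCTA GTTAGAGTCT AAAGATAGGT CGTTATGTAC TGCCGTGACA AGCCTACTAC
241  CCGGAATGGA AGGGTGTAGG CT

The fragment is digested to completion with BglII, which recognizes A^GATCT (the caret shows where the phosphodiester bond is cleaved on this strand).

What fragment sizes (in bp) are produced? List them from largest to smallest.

119, 107, 27, 9 bp

BglII sites (AGATCT) start at positions 27, 134, 143.
BglII cuts after the first base of each site, so after positions 27, 134, 143.
Linear molecule, 3 cuts → 4 fragments:
  1–27 → 27 bp
  28–134 → 107 bp
  135–143 → 9 bp
  144–262 → 119 bp
Sorted largest to smallest: 119, 107, 27, 9 bp.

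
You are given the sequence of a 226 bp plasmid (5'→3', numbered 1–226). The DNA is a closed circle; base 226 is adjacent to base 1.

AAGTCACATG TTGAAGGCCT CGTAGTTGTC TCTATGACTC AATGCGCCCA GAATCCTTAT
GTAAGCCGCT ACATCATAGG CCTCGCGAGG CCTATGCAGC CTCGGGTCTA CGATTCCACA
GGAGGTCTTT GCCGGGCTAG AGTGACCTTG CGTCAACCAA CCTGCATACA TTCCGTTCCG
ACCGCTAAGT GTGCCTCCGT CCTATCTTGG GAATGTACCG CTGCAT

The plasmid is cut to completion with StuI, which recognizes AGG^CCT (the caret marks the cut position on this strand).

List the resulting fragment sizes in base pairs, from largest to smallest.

StuI sites (AGGCCT) start at positions 15, 78, 88.
StuI cuts after base 3 of each site, so after positions 17, 80, 90.
Circular molecule, 3 cuts → 3 fragments:
  18–80 → 63 bp
  81–90 → 10 bp
  91–226 then 1–17 → 136 + 17 = 153 bp
Sorted largest to smallest: 153, 63, 10 bp.

153, 63, 10 bp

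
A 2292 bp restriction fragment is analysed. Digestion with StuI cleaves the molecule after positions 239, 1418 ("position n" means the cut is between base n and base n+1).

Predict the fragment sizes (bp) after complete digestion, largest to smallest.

Linear molecule, 2 cuts → 3 fragments:
  239 − 0 = 239 bp
  1418 − 239 = 1179 bp
  2292 − 1418 = 874 bp
Sorted largest to smallest: 1179, 874, 239 bp.

1179, 874, 239 bp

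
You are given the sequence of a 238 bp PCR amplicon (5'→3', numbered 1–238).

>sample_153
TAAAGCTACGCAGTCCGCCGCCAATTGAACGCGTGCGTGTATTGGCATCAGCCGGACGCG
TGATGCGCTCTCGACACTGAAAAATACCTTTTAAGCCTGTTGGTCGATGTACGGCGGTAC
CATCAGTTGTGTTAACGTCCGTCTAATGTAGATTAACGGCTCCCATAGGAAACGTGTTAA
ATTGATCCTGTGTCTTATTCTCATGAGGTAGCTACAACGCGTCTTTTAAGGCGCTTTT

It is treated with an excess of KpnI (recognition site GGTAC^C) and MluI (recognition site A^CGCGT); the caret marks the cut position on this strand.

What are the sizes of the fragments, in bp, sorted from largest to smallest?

The KpnI site (GGTACC) starts at position 116.
KpnI cuts after base 5 of each site (before the last base), so after position 120.
MluI sites (ACGCGT) start at positions 29, 56, 217.
MluI cuts after the first base of each site, so after positions 29, 56, 217.
Combined cut positions: 29, 56, 120, 217.
Linear molecule, 4 cuts → 5 fragments:
  1–29 → 29 bp
  30–56 → 27 bp
  57–120 → 64 bp
  121–217 → 97 bp
  218–238 → 21 bp
Sorted largest to smallest: 97, 64, 29, 27, 21 bp.

97, 64, 29, 27, 21 bp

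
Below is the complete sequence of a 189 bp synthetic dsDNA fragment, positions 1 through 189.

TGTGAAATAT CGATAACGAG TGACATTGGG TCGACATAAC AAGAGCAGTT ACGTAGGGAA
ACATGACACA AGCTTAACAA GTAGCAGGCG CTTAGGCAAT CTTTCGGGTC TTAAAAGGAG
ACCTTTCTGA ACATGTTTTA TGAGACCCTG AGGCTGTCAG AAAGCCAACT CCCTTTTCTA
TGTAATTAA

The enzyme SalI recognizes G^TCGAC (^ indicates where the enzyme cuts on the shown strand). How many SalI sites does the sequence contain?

1

GTCGAC occurs starting at position 30.
SalI cuts at 1 site.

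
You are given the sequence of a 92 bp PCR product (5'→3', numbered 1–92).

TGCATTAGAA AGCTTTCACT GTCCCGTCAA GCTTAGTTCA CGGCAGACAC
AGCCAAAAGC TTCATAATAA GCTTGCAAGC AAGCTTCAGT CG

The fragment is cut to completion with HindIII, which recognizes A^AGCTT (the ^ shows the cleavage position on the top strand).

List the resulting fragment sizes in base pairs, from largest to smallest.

HindIII sites (AAGCTT) start at positions 10, 29, 57, 69, 81.
HindIII cuts after the first base of each site, so after positions 10, 29, 57, 69, 81.
Linear molecule, 5 cuts → 6 fragments:
  1–10 → 10 bp
  11–29 → 19 bp
  30–57 → 28 bp
  58–69 → 12 bp
  70–81 → 12 bp
  82–92 → 11 bp
Sorted largest to smallest: 28, 19, 12, 12, 11, 10 bp.

28, 19, 12, 12, 11, 10 bp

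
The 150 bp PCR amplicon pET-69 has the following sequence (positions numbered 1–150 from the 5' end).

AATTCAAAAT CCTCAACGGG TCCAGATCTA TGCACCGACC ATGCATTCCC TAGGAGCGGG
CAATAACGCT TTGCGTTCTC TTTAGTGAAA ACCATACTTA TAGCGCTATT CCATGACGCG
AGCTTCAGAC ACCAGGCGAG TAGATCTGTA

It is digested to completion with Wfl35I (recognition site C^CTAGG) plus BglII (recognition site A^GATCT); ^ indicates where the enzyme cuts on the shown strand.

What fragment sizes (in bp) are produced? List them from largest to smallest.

93, 25, 24, 8 bp

The Wfl35I site (CCTAGG) starts at position 49.
Wfl35I cuts after the first base of each site, so after position 49.
BglII sites (AGATCT) start at positions 24, 142.
BglII cuts after the first base of each site, so after positions 24, 142.
Combined cut positions: 24, 49, 142.
Linear molecule, 3 cuts → 4 fragments:
  1–24 → 24 bp
  25–49 → 25 bp
  50–142 → 93 bp
  143–150 → 8 bp
Sorted largest to smallest: 93, 25, 24, 8 bp.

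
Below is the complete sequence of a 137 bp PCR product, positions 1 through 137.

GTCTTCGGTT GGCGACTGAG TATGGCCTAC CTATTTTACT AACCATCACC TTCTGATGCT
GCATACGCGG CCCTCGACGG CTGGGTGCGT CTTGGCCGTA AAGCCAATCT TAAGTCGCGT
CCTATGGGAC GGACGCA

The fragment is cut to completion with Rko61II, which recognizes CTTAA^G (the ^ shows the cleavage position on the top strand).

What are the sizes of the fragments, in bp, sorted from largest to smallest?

The Rko61II site (CTTAAG) starts at position 109.
Rko61II cuts after base 5 of each site (before the last base), so after position 113.
Linear molecule, 1 cut → 2 fragments:
  1–113 → 113 bp
  114–137 → 24 bp
Sorted largest to smallest: 113, 24 bp.

113, 24 bp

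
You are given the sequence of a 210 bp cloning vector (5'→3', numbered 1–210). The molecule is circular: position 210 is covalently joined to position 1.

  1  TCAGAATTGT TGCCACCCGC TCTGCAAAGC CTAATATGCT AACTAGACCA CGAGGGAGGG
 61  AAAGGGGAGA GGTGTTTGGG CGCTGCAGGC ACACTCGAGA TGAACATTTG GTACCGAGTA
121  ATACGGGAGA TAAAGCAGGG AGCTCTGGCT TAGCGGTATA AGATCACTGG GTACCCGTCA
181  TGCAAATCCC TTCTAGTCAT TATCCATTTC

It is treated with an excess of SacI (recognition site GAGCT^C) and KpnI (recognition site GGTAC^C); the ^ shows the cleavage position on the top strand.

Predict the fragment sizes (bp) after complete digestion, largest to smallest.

150, 30, 30 bp

The SacI site (GAGCTC) starts at position 140.
SacI cuts after base 5 of each site (before the last base), so after position 144.
KpnI sites (GGTACC) start at positions 110, 170.
KpnI cuts after base 5 of each site (before the last base), so after positions 114, 174.
Combined cut positions: 114, 144, 174.
Circular molecule, 3 cuts → 3 fragments:
  115–144 → 30 bp
  145–174 → 30 bp
  175–210 then 1–114 → 36 + 114 = 150 bp
Sorted largest to smallest: 150, 30, 30 bp.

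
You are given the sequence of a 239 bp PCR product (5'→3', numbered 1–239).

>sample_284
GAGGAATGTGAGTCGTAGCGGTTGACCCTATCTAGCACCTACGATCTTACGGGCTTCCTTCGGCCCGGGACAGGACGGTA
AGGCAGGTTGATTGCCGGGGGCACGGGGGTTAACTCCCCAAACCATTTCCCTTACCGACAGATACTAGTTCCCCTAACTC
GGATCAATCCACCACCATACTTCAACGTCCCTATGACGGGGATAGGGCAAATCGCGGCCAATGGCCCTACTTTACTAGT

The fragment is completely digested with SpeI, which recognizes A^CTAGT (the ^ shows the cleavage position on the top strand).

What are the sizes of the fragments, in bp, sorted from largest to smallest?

SpeI sites (ACTAGT) start at positions 144, 234.
SpeI cuts after the first base of each site, so after positions 144, 234.
Linear molecule, 2 cuts → 3 fragments:
  1–144 → 144 bp
  145–234 → 90 bp
  235–239 → 5 bp
Sorted largest to smallest: 144, 90, 5 bp.

144, 90, 5 bp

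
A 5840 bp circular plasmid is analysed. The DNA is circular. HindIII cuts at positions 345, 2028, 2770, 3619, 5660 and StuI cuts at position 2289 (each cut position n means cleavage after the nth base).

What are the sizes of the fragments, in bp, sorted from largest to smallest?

Combined cut positions (sorted): 345, 2028, 2289, 2770, 3619, 5660.
Circular molecule, 6 cuts → 6 fragments:
  2028 − 345 = 1683 bp
  2289 − 2028 = 261 bp
  2770 − 2289 = 481 bp
  3619 − 2770 = 849 bp
  5660 − 3619 = 2041 bp
  wrap: 5840 − 5660 + 345 = 525 bp
Sorted largest to smallest: 2041, 1683, 849, 525, 481, 261 bp.

2041, 1683, 849, 525, 481, 261 bp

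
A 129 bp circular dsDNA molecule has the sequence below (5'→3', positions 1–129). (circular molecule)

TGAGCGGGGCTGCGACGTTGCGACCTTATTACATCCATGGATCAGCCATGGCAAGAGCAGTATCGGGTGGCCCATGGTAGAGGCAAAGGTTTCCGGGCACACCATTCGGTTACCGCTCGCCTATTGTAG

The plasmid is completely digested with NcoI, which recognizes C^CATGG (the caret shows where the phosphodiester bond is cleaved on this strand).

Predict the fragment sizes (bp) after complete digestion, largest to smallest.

NcoI sites (CCATGG) start at positions 35, 46, 72.
NcoI cuts after the first base of each site, so after positions 35, 46, 72.
Circular molecule, 3 cuts → 3 fragments:
  36–46 → 11 bp
  47–72 → 26 bp
  73–129 then 1–35 → 57 + 35 = 92 bp
Sorted largest to smallest: 92, 26, 11 bp.

92, 26, 11 bp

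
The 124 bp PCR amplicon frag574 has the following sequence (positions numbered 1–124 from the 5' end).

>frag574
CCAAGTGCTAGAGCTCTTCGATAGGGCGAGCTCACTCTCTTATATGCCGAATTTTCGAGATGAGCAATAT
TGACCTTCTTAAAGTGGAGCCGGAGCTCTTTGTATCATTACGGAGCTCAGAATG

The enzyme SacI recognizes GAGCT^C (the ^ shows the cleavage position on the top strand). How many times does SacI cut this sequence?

4

GAGCTC occurs starting at positions 11, 28, 93, 113.
SacI cuts at 4 sites.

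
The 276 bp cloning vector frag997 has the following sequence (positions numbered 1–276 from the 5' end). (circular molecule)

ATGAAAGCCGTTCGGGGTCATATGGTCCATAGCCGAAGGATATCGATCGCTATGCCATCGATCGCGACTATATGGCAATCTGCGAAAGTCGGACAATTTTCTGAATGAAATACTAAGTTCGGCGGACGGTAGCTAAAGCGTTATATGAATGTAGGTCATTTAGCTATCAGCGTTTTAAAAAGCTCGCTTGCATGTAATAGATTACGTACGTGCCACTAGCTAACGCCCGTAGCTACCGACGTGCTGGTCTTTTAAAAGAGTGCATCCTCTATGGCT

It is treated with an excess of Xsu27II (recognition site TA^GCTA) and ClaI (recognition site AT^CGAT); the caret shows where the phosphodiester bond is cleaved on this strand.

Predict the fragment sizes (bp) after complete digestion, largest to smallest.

88, 73, 56, 31, 15, 13 bp

Xsu27II sites (TAGCTA) start at positions 130, 161, 217, 230.
Xsu27II cuts after base 2 of each site, so after positions 131, 162, 218, 231.
ClaI sites (ATCGAT) start at positions 42, 57.
ClaI cuts after base 2 of each site, so after positions 43, 58.
Combined cut positions: 43, 58, 131, 162, 218, 231.
Circular molecule, 6 cuts → 6 fragments:
  44–58 → 15 bp
  59–131 → 73 bp
  132–162 → 31 bp
  163–218 → 56 bp
  219–231 → 13 bp
  232–276 then 1–43 → 45 + 43 = 88 bp
Sorted largest to smallest: 88, 73, 56, 31, 15, 13 bp.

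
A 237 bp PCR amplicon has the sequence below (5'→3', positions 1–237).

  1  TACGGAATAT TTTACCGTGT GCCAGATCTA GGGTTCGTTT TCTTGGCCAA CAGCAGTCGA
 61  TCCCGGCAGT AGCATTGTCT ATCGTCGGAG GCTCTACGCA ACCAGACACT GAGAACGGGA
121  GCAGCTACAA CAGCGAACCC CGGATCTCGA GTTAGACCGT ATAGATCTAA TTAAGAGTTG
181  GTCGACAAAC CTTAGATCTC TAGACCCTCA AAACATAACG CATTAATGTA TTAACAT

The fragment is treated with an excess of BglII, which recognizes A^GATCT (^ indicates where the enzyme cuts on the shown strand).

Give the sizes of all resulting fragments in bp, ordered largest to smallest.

139, 43, 31, 24 bp

BglII sites (AGATCT) start at positions 24, 163, 194.
BglII cuts after the first base of each site, so after positions 24, 163, 194.
Linear molecule, 3 cuts → 4 fragments:
  1–24 → 24 bp
  25–163 → 139 bp
  164–194 → 31 bp
  195–237 → 43 bp
Sorted largest to smallest: 139, 43, 31, 24 bp.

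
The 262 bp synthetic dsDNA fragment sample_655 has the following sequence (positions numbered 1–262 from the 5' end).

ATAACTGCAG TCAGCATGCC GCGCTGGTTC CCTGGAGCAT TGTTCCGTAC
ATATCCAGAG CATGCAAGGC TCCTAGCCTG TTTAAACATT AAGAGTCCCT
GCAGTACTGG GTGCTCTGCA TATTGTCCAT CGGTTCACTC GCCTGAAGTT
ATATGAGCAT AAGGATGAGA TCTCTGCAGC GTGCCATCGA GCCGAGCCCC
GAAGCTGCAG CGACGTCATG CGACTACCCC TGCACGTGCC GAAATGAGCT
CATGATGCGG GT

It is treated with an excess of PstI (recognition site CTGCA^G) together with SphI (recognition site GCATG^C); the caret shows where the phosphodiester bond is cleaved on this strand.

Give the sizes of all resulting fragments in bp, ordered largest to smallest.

75, 53, 46, 39, 31, 9, 9 bp

PstI sites (CTGCAG) start at positions 5, 99, 174, 205.
PstI cuts after base 5 of each site (before the last base), so after positions 9, 103, 178, 209.
SphI sites (GCATGC) start at positions 14, 60.
SphI cuts after base 5 of each site (before the last base), so after positions 18, 64.
Combined cut positions: 9, 18, 64, 103, 178, 209.
Linear molecule, 6 cuts → 7 fragments:
  1–9 → 9 bp
  10–18 → 9 bp
  19–64 → 46 bp
  65–103 → 39 bp
  104–178 → 75 bp
  179–209 → 31 bp
  210–262 → 53 bp
Sorted largest to smallest: 75, 53, 46, 39, 31, 9, 9 bp.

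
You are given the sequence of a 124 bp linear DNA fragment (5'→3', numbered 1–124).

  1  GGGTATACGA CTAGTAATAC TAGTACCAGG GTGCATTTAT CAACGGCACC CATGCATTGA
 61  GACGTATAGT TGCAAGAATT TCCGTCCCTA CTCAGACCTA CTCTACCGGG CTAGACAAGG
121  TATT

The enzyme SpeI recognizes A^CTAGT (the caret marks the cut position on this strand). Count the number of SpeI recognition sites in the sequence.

2

ACTAGT occurs starting at positions 10, 19.
SpeI cuts at 2 sites.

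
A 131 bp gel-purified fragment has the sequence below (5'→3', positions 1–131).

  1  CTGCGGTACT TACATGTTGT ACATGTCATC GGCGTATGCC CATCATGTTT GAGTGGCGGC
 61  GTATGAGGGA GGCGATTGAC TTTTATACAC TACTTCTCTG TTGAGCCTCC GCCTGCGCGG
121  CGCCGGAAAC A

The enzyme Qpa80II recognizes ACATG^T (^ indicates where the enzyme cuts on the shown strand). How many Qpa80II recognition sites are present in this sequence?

2

ACATGT occurs starting at positions 12, 21.
Qpa80II cuts at 2 sites.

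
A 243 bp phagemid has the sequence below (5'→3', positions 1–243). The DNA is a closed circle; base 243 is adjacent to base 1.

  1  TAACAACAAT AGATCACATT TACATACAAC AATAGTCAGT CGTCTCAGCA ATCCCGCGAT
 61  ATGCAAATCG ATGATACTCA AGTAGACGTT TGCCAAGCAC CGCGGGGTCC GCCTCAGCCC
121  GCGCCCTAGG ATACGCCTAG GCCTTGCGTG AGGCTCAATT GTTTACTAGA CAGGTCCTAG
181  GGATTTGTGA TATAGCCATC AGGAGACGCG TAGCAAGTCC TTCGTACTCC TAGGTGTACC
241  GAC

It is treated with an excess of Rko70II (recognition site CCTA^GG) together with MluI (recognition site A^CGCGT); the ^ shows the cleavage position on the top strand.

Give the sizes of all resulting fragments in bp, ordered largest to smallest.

Rko70II sites (CCTAGG) start at positions 125, 136, 176, 229.
Rko70II cuts after base 4 of each site, so after positions 128, 139, 179, 232.
The MluI site (ACGCGT) starts at position 206.
MluI cuts after the first base of each site, so after position 206.
Combined cut positions: 128, 139, 179, 206, 232.
Circular molecule, 5 cuts → 5 fragments:
  129–139 → 11 bp
  140–179 → 40 bp
  180–206 → 27 bp
  207–232 → 26 bp
  233–243 then 1–128 → 11 + 128 = 139 bp
Sorted largest to smallest: 139, 40, 27, 26, 11 bp.

139, 40, 27, 26, 11 bp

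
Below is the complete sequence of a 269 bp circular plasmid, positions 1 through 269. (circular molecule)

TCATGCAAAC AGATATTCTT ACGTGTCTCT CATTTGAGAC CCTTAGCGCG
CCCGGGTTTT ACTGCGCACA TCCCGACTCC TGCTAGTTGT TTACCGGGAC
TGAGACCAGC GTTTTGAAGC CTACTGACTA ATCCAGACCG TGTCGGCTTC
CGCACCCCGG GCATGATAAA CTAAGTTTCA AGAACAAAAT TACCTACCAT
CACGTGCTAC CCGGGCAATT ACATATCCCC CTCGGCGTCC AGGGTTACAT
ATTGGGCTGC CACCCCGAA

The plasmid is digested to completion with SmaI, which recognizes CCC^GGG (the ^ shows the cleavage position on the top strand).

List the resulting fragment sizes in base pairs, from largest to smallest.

SmaI sites (CCCGGG) start at positions 51, 156, 210.
SmaI cuts after base 3 of each site, so after positions 53, 158, 212.
Circular molecule, 3 cuts → 3 fragments:
  54–158 → 105 bp
  159–212 → 54 bp
  213–269 then 1–53 → 57 + 53 = 110 bp
Sorted largest to smallest: 110, 105, 54 bp.

110, 105, 54 bp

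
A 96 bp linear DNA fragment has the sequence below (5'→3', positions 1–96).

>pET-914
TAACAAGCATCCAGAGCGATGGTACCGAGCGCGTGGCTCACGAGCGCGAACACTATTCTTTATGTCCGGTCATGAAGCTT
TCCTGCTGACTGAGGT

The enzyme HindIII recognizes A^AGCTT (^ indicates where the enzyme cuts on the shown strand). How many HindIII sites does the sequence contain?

AAGCTT occurs starting at position 75.
HindIII cuts at 1 site.

1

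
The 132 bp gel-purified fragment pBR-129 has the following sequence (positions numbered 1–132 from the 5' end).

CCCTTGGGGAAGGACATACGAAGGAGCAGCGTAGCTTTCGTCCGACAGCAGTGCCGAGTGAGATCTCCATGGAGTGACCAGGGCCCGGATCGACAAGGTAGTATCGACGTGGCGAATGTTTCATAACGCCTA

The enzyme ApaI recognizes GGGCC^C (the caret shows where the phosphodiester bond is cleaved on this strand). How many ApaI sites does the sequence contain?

GGGCCC occurs starting at position 81.
ApaI cuts at 1 site.

1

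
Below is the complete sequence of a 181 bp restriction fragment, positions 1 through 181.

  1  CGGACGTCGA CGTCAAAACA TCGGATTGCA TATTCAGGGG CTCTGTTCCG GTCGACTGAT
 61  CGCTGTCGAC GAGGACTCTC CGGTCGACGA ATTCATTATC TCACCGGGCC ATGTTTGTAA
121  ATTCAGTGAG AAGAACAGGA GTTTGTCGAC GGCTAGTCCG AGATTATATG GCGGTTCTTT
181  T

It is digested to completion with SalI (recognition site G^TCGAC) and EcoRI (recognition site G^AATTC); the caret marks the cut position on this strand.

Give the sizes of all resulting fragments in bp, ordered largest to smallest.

SalI sites (GTCGAC) start at positions 6, 51, 65, 83, 145.
SalI cuts after the first base of each site, so after positions 6, 51, 65, 83, 145.
The EcoRI site (GAATTC) starts at position 89.
EcoRI cuts after the first base of each site, so after position 89.
Combined cut positions: 6, 51, 65, 83, 89, 145.
Linear molecule, 6 cuts → 7 fragments:
  1–6 → 6 bp
  7–51 → 45 bp
  52–65 → 14 bp
  66–83 → 18 bp
  84–89 → 6 bp
  90–145 → 56 bp
  146–181 → 36 bp
Sorted largest to smallest: 56, 45, 36, 18, 14, 6, 6 bp.

56, 45, 36, 18, 14, 6, 6 bp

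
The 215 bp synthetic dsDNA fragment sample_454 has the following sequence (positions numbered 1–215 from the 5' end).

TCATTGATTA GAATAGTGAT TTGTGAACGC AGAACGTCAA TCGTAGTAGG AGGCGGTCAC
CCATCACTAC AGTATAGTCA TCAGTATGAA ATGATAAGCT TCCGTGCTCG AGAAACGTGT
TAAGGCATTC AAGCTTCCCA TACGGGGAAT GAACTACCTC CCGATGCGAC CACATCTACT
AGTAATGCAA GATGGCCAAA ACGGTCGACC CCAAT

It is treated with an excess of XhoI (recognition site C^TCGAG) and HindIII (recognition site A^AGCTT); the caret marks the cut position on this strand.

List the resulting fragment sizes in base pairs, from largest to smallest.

96, 84, 24, 11 bp

The XhoI site (CTCGAG) starts at position 107.
XhoI cuts after the first base of each site, so after position 107.
HindIII sites (AAGCTT) start at positions 96, 131.
HindIII cuts after the first base of each site, so after positions 96, 131.
Combined cut positions: 96, 107, 131.
Linear molecule, 3 cuts → 4 fragments:
  1–96 → 96 bp
  97–107 → 11 bp
  108–131 → 24 bp
  132–215 → 84 bp
Sorted largest to smallest: 96, 84, 24, 11 bp.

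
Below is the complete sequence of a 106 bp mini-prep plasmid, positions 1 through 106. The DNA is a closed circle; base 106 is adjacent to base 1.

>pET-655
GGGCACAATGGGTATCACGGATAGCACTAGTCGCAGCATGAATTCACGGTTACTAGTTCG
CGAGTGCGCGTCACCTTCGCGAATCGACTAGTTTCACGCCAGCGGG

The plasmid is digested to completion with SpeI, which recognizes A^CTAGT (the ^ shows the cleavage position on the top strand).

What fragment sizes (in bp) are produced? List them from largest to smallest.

SpeI sites (ACTAGT) start at positions 26, 52, 87.
SpeI cuts after the first base of each site, so after positions 26, 52, 87.
Circular molecule, 3 cuts → 3 fragments:
  27–52 → 26 bp
  53–87 → 35 bp
  88–106 then 1–26 → 19 + 26 = 45 bp
Sorted largest to smallest: 45, 35, 26 bp.

45, 35, 26 bp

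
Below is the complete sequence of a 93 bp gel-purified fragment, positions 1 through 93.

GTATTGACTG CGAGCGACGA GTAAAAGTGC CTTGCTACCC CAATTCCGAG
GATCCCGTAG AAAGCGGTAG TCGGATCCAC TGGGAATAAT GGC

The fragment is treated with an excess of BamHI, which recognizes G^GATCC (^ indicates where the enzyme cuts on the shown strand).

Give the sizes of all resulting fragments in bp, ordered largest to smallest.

50, 23, 20 bp

BamHI sites (GGATCC) start at positions 50, 73.
BamHI cuts after the first base of each site, so after positions 50, 73.
Linear molecule, 2 cuts → 3 fragments:
  1–50 → 50 bp
  51–73 → 23 bp
  74–93 → 20 bp
Sorted largest to smallest: 50, 23, 20 bp.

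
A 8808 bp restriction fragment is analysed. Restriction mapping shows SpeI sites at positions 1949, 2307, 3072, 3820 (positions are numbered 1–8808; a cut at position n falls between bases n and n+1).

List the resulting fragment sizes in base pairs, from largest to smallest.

Linear molecule, 4 cuts → 5 fragments:
  1949 − 0 = 1949 bp
  2307 − 1949 = 358 bp
  3072 − 2307 = 765 bp
  3820 − 3072 = 748 bp
  8808 − 3820 = 4988 bp
Sorted largest to smallest: 4988, 1949, 765, 748, 358 bp.

4988, 1949, 765, 748, 358 bp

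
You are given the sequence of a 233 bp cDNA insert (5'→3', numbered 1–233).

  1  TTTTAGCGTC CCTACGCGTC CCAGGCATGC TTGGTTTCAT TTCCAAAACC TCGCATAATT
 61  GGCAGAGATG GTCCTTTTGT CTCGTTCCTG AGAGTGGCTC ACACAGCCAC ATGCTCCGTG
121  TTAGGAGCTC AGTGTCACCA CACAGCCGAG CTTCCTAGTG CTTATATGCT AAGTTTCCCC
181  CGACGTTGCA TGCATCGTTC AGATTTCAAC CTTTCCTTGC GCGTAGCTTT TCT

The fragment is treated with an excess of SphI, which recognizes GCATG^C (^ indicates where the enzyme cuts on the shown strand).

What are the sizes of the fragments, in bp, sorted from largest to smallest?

163, 41, 29 bp

SphI sites (GCATGC) start at positions 25, 188.
SphI cuts after base 5 of each site (before the last base), so after positions 29, 192.
Linear molecule, 2 cuts → 3 fragments:
  1–29 → 29 bp
  30–192 → 163 bp
  193–233 → 41 bp
Sorted largest to smallest: 163, 41, 29 bp.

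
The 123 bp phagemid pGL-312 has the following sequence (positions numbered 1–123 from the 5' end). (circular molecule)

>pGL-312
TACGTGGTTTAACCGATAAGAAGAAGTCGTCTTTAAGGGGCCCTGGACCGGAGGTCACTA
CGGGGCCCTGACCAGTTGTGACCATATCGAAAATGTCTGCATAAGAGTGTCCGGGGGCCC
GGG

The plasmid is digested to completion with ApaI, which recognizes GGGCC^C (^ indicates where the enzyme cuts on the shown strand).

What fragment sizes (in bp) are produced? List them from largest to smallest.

ApaI sites (GGGCCC) start at positions 38, 63, 115.
ApaI cuts after base 5 of each site (before the last base), so after positions 42, 67, 119.
Circular molecule, 3 cuts → 3 fragments:
  43–67 → 25 bp
  68–119 → 52 bp
  120–123 then 1–42 → 4 + 42 = 46 bp
Sorted largest to smallest: 52, 46, 25 bp.

52, 46, 25 bp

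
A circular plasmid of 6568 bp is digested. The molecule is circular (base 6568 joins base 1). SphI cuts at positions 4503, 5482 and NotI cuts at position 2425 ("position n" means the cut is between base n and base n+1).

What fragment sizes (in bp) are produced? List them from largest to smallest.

3511, 2078, 979 bp

Combined cut positions (sorted): 2425, 4503, 5482.
Circular molecule, 3 cuts → 3 fragments:
  4503 − 2425 = 2078 bp
  5482 − 4503 = 979 bp
  wrap: 6568 − 5482 + 2425 = 3511 bp
Sorted largest to smallest: 3511, 2078, 979 bp.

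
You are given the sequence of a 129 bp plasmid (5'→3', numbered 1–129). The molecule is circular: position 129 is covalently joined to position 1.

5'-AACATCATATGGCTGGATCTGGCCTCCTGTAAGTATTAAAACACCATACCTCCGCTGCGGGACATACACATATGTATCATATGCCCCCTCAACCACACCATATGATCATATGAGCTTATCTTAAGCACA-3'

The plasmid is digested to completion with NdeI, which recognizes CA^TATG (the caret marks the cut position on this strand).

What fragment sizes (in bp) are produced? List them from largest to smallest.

NdeI sites (CATATG) start at positions 6, 69, 78, 99, 107.
NdeI cuts after base 2 of each site, so after positions 7, 70, 79, 100, 108.
Circular molecule, 5 cuts → 5 fragments:
  8–70 → 63 bp
  71–79 → 9 bp
  80–100 → 21 bp
  101–108 → 8 bp
  109–129 then 1–7 → 21 + 7 = 28 bp
Sorted largest to smallest: 63, 28, 21, 9, 8 bp.

63, 28, 21, 9, 8 bp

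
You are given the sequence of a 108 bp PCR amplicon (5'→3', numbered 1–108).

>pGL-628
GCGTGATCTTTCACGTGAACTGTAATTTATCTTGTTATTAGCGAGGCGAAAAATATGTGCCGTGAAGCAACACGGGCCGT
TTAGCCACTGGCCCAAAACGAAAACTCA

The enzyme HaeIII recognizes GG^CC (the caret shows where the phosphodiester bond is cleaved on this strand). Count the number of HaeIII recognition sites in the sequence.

2

GGCC occurs starting at positions 75, 90.
HaeIII cuts at 2 sites.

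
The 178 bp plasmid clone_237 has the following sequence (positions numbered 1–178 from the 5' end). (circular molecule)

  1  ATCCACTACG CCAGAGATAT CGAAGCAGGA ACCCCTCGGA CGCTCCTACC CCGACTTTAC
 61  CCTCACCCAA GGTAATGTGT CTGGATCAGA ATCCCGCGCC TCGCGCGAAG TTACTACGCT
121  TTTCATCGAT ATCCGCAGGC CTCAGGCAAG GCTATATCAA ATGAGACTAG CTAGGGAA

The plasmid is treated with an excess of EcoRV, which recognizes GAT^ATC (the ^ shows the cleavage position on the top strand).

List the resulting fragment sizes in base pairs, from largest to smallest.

112, 66 bp

EcoRV sites (GATATC) start at positions 16, 128.
EcoRV cuts after base 3 of each site, so after positions 18, 130.
Circular molecule, 2 cuts → 2 fragments:
  19–130 → 112 bp
  131–178 then 1–18 → 48 + 18 = 66 bp
Sorted largest to smallest: 112, 66 bp.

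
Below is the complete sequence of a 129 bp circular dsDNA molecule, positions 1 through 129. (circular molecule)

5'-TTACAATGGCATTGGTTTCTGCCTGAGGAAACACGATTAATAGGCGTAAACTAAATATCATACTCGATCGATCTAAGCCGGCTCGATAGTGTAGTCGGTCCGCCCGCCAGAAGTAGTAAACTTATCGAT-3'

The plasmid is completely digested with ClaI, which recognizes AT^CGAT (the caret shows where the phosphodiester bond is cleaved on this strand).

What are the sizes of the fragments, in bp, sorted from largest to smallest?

72, 57 bp

ClaI sites (ATCGAT) start at positions 67, 124.
ClaI cuts after base 2 of each site, so after positions 68, 125.
Circular molecule, 2 cuts → 2 fragments:
  69–125 → 57 bp
  126–129 then 1–68 → 4 + 68 = 72 bp
Sorted largest to smallest: 72, 57 bp.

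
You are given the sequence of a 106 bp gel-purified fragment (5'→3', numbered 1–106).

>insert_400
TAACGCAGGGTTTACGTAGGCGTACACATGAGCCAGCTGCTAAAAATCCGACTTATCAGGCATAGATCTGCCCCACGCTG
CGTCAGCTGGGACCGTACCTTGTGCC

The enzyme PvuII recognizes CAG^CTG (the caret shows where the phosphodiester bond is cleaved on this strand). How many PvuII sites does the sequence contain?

CAGCTG occurs starting at positions 34, 84.
PvuII cuts at 2 sites.

2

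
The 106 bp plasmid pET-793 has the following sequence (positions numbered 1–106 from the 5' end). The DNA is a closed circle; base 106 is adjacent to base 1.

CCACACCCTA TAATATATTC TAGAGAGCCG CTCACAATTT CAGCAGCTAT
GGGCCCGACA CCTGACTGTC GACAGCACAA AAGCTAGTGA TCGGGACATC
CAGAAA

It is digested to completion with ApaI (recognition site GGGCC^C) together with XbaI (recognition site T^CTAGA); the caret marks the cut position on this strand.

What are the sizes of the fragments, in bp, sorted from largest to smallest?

70, 36 bp

The ApaI site (GGGCCC) starts at position 51.
ApaI cuts after base 5 of each site (before the last base), so after position 55.
The XbaI site (TCTAGA) starts at position 19.
XbaI cuts after the first base of each site, so after position 19.
Combined cut positions: 19, 55.
Circular molecule, 2 cuts → 2 fragments:
  20–55 → 36 bp
  56–106 then 1–19 → 51 + 19 = 70 bp
Sorted largest to smallest: 70, 36 bp.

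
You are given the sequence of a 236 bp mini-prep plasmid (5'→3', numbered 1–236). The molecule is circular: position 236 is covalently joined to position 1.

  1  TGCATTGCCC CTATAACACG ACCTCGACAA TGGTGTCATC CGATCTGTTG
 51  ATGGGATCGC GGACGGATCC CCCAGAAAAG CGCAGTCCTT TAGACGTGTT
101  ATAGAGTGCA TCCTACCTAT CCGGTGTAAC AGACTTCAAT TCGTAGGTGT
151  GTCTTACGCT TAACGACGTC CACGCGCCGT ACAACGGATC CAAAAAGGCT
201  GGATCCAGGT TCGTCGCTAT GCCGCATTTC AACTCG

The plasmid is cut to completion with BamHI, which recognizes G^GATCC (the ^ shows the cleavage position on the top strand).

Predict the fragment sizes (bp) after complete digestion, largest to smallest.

121, 100, 15 bp

BamHI sites (GGATCC) start at positions 65, 186, 201.
BamHI cuts after the first base of each site, so after positions 65, 186, 201.
Circular molecule, 3 cuts → 3 fragments:
  66–186 → 121 bp
  187–201 → 15 bp
  202–236 then 1–65 → 35 + 65 = 100 bp
Sorted largest to smallest: 121, 100, 15 bp.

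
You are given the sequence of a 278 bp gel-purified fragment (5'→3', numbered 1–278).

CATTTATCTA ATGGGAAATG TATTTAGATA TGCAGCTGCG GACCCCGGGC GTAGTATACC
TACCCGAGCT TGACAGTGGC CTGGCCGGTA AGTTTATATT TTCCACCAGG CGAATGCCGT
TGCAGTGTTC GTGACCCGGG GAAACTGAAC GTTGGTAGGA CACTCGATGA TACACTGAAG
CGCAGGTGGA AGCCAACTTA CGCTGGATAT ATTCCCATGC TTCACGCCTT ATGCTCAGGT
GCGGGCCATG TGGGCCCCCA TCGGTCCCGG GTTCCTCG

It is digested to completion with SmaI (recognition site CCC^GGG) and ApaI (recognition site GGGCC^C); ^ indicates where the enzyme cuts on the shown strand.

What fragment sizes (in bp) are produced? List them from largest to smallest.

119, 91, 46, 12, 10 bp

SmaI sites (CCCGGG) start at positions 44, 135, 266.
SmaI cuts after base 3 of each site, so after positions 46, 137, 268.
The ApaI site (GGGCCC) starts at position 252.
ApaI cuts after base 5 of each site (before the last base), so after position 256.
Combined cut positions: 46, 137, 256, 268.
Linear molecule, 4 cuts → 5 fragments:
  1–46 → 46 bp
  47–137 → 91 bp
  138–256 → 119 bp
  257–268 → 12 bp
  269–278 → 10 bp
Sorted largest to smallest: 119, 91, 46, 12, 10 bp.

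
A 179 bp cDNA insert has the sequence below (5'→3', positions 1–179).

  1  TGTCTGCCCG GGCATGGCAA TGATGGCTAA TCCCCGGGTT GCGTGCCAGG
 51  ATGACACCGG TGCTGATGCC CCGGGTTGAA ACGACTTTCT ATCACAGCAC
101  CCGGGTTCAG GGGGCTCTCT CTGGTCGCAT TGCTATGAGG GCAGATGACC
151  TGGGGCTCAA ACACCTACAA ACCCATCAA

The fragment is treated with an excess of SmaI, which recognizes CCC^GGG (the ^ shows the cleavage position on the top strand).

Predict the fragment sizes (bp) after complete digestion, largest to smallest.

77, 37, 30, 26, 9 bp

SmaI sites (CCCGGG) start at positions 7, 33, 70, 100.
SmaI cuts after base 3 of each site, so after positions 9, 35, 72, 102.
Linear molecule, 4 cuts → 5 fragments:
  1–9 → 9 bp
  10–35 → 26 bp
  36–72 → 37 bp
  73–102 → 30 bp
  103–179 → 77 bp
Sorted largest to smallest: 77, 37, 30, 26, 9 bp.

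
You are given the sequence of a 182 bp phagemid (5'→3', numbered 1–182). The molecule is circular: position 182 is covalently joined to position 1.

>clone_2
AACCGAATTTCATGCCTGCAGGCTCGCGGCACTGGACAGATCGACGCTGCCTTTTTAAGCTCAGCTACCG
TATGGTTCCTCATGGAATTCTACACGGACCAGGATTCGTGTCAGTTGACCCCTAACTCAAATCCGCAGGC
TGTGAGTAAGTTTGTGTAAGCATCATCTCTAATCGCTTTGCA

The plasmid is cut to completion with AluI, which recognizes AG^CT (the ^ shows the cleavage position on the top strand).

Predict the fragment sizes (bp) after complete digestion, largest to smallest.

AluI sites (AGCT) start at positions 58, 63.
AluI cuts after base 2 of each site, so after positions 59, 64.
Circular molecule, 2 cuts → 2 fragments:
  60–64 → 5 bp
  65–182 then 1–59 → 118 + 59 = 177 bp
Sorted largest to smallest: 177, 5 bp.

177, 5 bp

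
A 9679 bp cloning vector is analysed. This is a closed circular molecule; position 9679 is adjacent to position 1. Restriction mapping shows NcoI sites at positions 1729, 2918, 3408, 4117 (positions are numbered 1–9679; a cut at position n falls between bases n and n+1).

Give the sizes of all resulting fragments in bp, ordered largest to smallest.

7291, 1189, 709, 490 bp

Circular molecule, 4 cuts → 4 fragments:
  2918 − 1729 = 1189 bp
  3408 − 2918 = 490 bp
  4117 − 3408 = 709 bp
  wrap: 9679 − 4117 + 1729 = 7291 bp
Sorted largest to smallest: 7291, 1189, 709, 490 bp.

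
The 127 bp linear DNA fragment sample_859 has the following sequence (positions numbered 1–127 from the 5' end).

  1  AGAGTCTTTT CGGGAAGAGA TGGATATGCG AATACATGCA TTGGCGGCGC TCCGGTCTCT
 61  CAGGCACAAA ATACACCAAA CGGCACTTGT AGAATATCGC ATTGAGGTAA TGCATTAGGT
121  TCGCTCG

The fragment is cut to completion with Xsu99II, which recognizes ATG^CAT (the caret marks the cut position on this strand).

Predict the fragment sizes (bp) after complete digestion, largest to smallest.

74, 38, 15 bp

Xsu99II sites (ATGCAT) start at positions 36, 110.
Xsu99II cuts after base 3 of each site, so after positions 38, 112.
Linear molecule, 2 cuts → 3 fragments:
  1–38 → 38 bp
  39–112 → 74 bp
  113–127 → 15 bp
Sorted largest to smallest: 74, 38, 15 bp.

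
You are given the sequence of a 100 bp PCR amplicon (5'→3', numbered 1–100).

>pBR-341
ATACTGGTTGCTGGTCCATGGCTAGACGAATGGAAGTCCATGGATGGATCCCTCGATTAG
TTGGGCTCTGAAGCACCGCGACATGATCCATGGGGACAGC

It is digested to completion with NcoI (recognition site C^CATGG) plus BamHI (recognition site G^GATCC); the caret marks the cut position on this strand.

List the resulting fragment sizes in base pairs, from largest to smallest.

42, 22, 16, 12, 8 bp

NcoI sites (CCATGG) start at positions 16, 38, 88.
NcoI cuts after the first base of each site, so after positions 16, 38, 88.
The BamHI site (GGATCC) starts at position 46.
BamHI cuts after the first base of each site, so after position 46.
Combined cut positions: 16, 38, 46, 88.
Linear molecule, 4 cuts → 5 fragments:
  1–16 → 16 bp
  17–38 → 22 bp
  39–46 → 8 bp
  47–88 → 42 bp
  89–100 → 12 bp
Sorted largest to smallest: 42, 22, 16, 12, 8 bp.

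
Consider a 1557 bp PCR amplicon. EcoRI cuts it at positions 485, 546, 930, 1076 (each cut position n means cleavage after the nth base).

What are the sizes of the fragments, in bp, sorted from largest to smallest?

485, 481, 384, 146, 61 bp

Linear molecule, 4 cuts → 5 fragments:
  485 − 0 = 485 bp
  546 − 485 = 61 bp
  930 − 546 = 384 bp
  1076 − 930 = 146 bp
  1557 − 1076 = 481 bp
Sorted largest to smallest: 485, 481, 384, 146, 61 bp.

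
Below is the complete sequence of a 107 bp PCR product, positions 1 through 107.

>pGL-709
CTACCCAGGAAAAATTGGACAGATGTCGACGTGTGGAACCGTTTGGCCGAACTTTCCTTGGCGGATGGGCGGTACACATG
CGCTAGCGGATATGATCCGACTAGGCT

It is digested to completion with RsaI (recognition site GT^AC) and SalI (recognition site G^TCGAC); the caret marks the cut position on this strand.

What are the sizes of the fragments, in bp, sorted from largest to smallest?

The RsaI site (GTAC) starts at position 72.
RsaI cuts after base 2 of each site, so after position 73.
The SalI site (GTCGAC) starts at position 25.
SalI cuts after the first base of each site, so after position 25.
Combined cut positions: 25, 73.
Linear molecule, 2 cuts → 3 fragments:
  1–25 → 25 bp
  26–73 → 48 bp
  74–107 → 34 bp
Sorted largest to smallest: 48, 34, 25 bp.

48, 34, 25 bp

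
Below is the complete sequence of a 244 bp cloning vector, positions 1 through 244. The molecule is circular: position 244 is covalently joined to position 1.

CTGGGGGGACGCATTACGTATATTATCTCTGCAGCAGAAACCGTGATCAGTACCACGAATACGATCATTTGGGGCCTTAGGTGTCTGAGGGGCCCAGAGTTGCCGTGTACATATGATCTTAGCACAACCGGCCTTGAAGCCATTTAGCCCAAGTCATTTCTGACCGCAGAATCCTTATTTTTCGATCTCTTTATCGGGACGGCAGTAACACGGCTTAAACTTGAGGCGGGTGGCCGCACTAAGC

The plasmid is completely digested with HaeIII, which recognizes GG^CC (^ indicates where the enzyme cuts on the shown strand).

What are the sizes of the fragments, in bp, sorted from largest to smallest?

102, 85, 39, 18 bp

HaeIII sites (GGCC) start at positions 73, 91, 130, 232.
HaeIII cuts after base 2 of each site, so after positions 74, 92, 131, 233.
Circular molecule, 4 cuts → 4 fragments:
  75–92 → 18 bp
  93–131 → 39 bp
  132–233 → 102 bp
  234–244 then 1–74 → 11 + 74 = 85 bp
Sorted largest to smallest: 102, 85, 39, 18 bp.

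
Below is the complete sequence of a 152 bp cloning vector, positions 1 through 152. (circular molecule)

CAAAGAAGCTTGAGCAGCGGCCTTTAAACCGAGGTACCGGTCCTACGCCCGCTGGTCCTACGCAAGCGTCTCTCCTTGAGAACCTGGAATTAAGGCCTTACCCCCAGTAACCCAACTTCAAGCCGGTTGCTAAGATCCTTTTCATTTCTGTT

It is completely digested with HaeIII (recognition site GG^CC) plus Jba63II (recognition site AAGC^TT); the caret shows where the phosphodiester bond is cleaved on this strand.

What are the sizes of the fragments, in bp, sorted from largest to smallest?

75, 66, 11 bp

HaeIII sites (GGCC) start at positions 19, 94.
HaeIII cuts after base 2 of each site, so after positions 20, 95.
The Jba63II site (AAGCTT) starts at position 6.
Jba63II cuts after base 4 of each site, so after position 9.
Combined cut positions: 9, 20, 95.
Circular molecule, 3 cuts → 3 fragments:
  10–20 → 11 bp
  21–95 → 75 bp
  96–152 then 1–9 → 57 + 9 = 66 bp
Sorted largest to smallest: 75, 66, 11 bp.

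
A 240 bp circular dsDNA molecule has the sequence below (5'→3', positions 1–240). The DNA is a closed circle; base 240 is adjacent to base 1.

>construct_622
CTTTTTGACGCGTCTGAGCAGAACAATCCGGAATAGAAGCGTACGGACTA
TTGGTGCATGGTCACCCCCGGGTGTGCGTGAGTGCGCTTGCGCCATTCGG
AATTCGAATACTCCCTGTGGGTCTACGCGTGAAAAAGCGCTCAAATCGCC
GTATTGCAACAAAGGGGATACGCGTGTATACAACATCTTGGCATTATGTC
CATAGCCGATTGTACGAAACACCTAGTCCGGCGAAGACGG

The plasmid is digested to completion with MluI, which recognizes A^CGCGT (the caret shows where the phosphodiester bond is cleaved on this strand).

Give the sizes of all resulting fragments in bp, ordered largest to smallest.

117, 78, 45 bp

MluI sites (ACGCGT) start at positions 8, 125, 170.
MluI cuts after the first base of each site, so after positions 8, 125, 170.
Circular molecule, 3 cuts → 3 fragments:
  9–125 → 117 bp
  126–170 → 45 bp
  171–240 then 1–8 → 70 + 8 = 78 bp
Sorted largest to smallest: 117, 78, 45 bp.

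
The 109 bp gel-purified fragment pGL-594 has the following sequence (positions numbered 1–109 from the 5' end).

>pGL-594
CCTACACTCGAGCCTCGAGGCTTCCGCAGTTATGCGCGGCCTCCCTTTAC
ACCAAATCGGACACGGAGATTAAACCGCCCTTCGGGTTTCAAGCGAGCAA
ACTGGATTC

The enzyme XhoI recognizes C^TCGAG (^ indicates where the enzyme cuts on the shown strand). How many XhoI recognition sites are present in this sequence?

2

CTCGAG occurs starting at positions 7, 14.
XhoI cuts at 2 sites.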